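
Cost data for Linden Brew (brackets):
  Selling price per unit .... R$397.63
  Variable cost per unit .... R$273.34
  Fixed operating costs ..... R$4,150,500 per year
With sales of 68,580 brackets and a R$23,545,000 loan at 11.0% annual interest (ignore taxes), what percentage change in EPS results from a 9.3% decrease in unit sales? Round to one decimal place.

-44.5%

At 68,580 units, contribution = 68,580 × R$124.29 = R$8,523,808.20.
EBIT = R$8,523,808.20 − R$4,150,500 = R$4,373,308.20.
Interest = R$2,589,950.00, so EBIT − I = R$1,783,358.20.
DCL = total CM / (EBIT − I) = R$8,523,808.20 / R$1,783,358.20 = 4.7796.
EPS therefore changes by 4.7796 × (-9.3%) = -44.5%.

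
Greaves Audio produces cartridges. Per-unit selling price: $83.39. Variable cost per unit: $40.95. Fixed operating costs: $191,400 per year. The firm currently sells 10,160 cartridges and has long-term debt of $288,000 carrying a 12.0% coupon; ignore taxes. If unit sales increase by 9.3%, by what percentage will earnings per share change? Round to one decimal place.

+19.5%

Total contribution margin = 10,160 × $42.44 = $431,190.40.
Subtracting fixed costs: EBIT = $431,190.40 − $191,400 = $239,790.40.
After interest of $34,560.00, pre-tax earnings = $205,230.40.
Degree of combined leverage = contribution ÷ (EBIT − I) = $431,190.40 ÷ $205,230.40 = 2.1010.
%ΔEPS = DCL × %ΔSales = 2.1010 × +9.3% = +19.5%.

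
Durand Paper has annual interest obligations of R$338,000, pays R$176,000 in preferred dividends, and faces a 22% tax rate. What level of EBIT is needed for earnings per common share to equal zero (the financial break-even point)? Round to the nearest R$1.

R$563,641

Grossing the preferred dividend up to pre-tax terms: R$176,000 / (1 − 0.22) = R$225,641.03.
EPS = 0 when EBIT covers interest plus the pre-tax preferred burden: R$338,000 + R$225,641.03 = R$563,641.03.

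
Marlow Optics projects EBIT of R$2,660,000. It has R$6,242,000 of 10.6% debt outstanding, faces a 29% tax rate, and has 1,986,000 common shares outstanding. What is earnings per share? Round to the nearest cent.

R$0.71

Pre-tax income = R$2,660,000 − R$661,652.00 = R$1,998,348.00.
After tax at 29%: net income = R$1,998,348.00 × 0.71 = R$1,418,827.08.
Per share: R$1,418,827.08 / 1,986,000 shares = R$0.71.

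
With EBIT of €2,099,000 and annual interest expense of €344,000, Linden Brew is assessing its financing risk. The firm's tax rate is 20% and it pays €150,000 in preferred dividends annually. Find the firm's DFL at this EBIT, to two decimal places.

1.34

Interest = €344,000.00.
Preferred dividends grossed up pre-tax: €150,000 / (1 − 0.20) = €187,500.00.
DFL = EBIT ÷ [EBIT − I − D_p/(1−t)] = €2,099,000 ÷ [€2,099,000 − €344,000.00 − €187,500.00] = €2,099,000 ÷ €1,567,500.00 = 1.3391.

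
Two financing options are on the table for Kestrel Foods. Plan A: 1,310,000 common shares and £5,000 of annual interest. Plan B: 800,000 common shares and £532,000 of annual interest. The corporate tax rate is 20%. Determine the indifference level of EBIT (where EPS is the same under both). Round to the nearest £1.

£1,358,667

At indifference, (EBIT − 5,000)(1 − t)/1,310,000 = (EBIT − 532,000)(1 − t)/800,000.
Cancelling (1 − t) and cross-multiplying: 800,000·(EBIT − 5,000) = 1,310,000·(EBIT − 532,000).
Solving, EBIT = (532,000·1,310,000 − 5,000·800,000) / (1,310,000 − 800,000) = 692,920,000,000 / 510,000 = 1,358,666.67.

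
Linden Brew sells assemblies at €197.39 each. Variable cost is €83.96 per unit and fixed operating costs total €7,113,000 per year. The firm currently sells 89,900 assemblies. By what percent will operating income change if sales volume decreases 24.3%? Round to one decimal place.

At 89,900 units, contribution = 89,900 × €113.43 = €10,197,357.00.
Operating income = contribution − fixed costs = €10,197,357.00 − €7,113,000 = €3,084,357.00.
Degree of operating leverage = €10,197,357.00 / €3,084,357.00 = 3.3062.
So EBIT moves 3.3062 × (-24.3%) = -80.3%.

-80.3%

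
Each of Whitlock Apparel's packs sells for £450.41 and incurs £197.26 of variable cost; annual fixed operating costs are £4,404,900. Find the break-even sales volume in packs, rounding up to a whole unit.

Contribution margin per unit = £450.41 − £197.26 = £253.15.
Break-even volume = fixed costs ÷ CM per unit = £4,404,900 ÷ £253.15 = 17,400.36, so 17,401 packs.

17,401 packs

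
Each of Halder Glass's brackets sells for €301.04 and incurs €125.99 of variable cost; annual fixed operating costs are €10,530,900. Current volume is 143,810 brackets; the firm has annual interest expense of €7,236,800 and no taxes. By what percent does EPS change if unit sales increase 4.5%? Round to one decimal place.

+15.3%

Contribution at this volume is 143,810 × €175.05 = €25,173,940.50.
Operating income = contribution − fixed costs = €25,173,940.50 − €10,530,900 = €14,643,040.50.
After interest of €7,236,800.00, pre-tax earnings = €7,406,240.50.
DCL = total CM / (EBIT − I) = €25,173,940.50 / €7,406,240.50 = 3.3990.
%ΔEPS = DCL × %ΔSales = 3.3990 × +4.5% = +15.3%.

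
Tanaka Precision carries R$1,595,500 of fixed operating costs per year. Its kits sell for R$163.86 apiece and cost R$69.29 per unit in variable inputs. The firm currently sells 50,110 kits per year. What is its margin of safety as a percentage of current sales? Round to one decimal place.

66.3%

Each unit contributes R$163.86 − R$69.29 = R$94.57. Break-even units = R$1,595,500 ÷ R$94.57 = 16,871.10; break-even revenue = 16,871.10 × R$163.86 = R$2,764,498.57.
Current sales = 50,110 × R$163.86 = R$8,211,024.60.
Margin of safety = (R$8,211,024.60 − R$2,764,498.57) ÷ R$8,211,024.60 = 66.3%.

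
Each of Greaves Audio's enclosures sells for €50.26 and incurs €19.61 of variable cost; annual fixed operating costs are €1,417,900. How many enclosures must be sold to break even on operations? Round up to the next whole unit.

Unit CM = price − variable cost = €50.26 − €19.61 = €30.65.
Break-even Q = €1,417,900 / €30.65 = 46,261.01 → 46,262 enclosures.

46,262 enclosures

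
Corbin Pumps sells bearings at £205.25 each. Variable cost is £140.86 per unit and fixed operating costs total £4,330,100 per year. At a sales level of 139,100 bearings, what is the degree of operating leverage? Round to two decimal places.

1.94

Contribution at this volume is 139,100 × £64.39 = £8,956,649.00.
Operating income = contribution − fixed costs = £8,956,649.00 − £4,330,100 = £4,626,549.00.
DOL = contribution ÷ EBIT = £8,956,649.00 ÷ £4,626,549.00 = 1.9359.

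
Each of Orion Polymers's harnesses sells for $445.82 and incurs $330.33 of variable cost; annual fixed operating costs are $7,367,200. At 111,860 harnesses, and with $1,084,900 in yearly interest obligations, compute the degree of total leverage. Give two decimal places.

At 111,860 units, contribution = 111,860 × $115.49 = $12,918,711.40.
Subtracting fixed costs: EBIT = $12,918,711.40 − $7,367,200 = $5,551,511.40. Interest = $1,084,900.00, so EBIT − I = $4,466,611.40.
Degree of total leverage = total CM / (EBIT − interest) = $12,918,711.40 / $4,466,611.40 = 2.8923.

2.89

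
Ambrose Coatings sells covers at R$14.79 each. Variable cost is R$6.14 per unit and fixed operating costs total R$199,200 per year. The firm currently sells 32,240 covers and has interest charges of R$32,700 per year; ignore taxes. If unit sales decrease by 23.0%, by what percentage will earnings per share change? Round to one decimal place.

-136.5%

Contribution at this volume is 32,240 × R$8.65 = R$278,876.00.
EBIT = R$278,876.00 − R$199,200 = R$79,676.00.
After interest of R$32,700.00, pre-tax earnings = R$46,976.00.
DCL = total CM / (EBIT − I) = R$278,876.00 / R$46,976.00 = 5.9366.
%ΔEPS = DCL × %ΔSales = 5.9366 × -23.0% = -136.5%.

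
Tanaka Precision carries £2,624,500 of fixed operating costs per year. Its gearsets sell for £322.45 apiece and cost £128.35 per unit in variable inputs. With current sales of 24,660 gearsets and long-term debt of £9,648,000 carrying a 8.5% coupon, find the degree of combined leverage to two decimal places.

3.57

At 24,660 units, contribution = 24,660 × £194.10 = £4,786,506.00.
EBIT = £4,786,506.00 − £2,624,500 = £2,162,006.00. Interest = £820,080.00.
DOL = £4,786,506.00 ÷ £2,162,006.00 = 2.2139; DFL = £2,162,006.00 ÷ £1,341,926.00 = 1.6111.
Combined leverage = 2.2139 × 1.6111 = 3.5668.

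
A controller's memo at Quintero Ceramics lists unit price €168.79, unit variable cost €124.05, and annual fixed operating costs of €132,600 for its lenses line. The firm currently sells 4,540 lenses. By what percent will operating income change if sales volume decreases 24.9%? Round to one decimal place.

-71.7%

Total contribution margin = 4,540 × €44.74 = €203,119.60.
EBIT = €203,119.60 − €132,600 = €70,519.60.
Degree of operating leverage = €203,119.60 / €70,519.60 = 2.8803.
%ΔEBIT = DOL × %ΔSales = 2.8803 × -24.9% = -71.7%.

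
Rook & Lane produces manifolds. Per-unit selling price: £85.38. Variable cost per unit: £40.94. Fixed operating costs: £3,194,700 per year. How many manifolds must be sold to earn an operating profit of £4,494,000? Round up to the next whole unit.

173,014 manifolds

Each unit contributes £85.38 − £40.94 = £44.44.
Need Q such that Q × £44.44 − £3,194,700 = £4,494,000, i.e. Q = £7,688,700 / £44.44 = 173,013.05 → 173,014.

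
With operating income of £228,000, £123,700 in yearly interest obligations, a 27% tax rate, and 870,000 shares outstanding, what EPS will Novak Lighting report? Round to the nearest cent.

£0.09

Pre-tax income = £228,000 − £123,700.00 = £104,300.00.
After tax at 27%: net income = £104,300.00 × 0.73 = £76,139.00.
EPS = £76,139.00 ÷ 870,000 = £0.09.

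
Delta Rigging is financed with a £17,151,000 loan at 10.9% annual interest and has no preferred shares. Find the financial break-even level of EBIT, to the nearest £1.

Annual interest = 10.9% × £17,151,000 = £1,869,459.00.
Without preferred stock the financial break-even is simply EBIT = interest = £1,869,459.00.

£1,869,459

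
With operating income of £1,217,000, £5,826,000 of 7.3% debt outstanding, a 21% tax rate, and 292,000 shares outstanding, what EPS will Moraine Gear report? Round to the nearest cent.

£2.14

Interest = £425,298.00, so EBT = £1,217,000 − £425,298.00 = £791,702.00.
After tax at 21%: net income = £791,702.00 × 0.79 = £625,444.58.
Per share: £625,444.58 / 292,000 shares = £2.14.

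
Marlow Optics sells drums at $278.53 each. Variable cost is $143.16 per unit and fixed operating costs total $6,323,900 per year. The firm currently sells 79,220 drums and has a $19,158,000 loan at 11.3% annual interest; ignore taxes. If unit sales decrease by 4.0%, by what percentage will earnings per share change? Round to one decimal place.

-19.2%

Total contribution margin = 79,220 × $135.37 = $10,724,011.40.
Operating income = contribution − fixed costs = $10,724,011.40 − $6,323,900 = $4,400,111.40.
After interest of $2,164,854.00, pre-tax earnings = $2,235,257.40.
Degree of combined leverage = contribution ÷ (EBIT − I) = $10,724,011.40 ÷ $2,235,257.40 = 4.7977.
%ΔEPS = DCL × %ΔSales = 4.7977 × -4.0% = -19.2%.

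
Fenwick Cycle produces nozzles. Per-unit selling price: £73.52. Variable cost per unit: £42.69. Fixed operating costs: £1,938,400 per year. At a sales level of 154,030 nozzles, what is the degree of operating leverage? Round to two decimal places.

At 154,030 units, contribution = 154,030 × £30.83 = £4,748,744.90.
Subtracting fixed costs: EBIT = £4,748,744.90 − £1,938,400 = £2,810,344.90.
Degree of operating leverage = £4,748,744.90 / £2,810,344.90 = 1.6897.

1.69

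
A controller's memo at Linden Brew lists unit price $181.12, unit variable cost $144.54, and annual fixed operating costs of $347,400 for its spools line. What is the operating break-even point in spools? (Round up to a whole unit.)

9,497 spools

Contribution margin per unit = $181.12 − $144.54 = $36.58.
Units to break even: $347,400 ÷ $36.58 = 9,496.99, rounded up to 9,497.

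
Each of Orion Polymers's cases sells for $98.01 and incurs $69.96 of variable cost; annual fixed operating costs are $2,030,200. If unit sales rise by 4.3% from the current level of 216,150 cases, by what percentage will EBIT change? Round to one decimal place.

Total contribution margin = 216,150 × $28.05 = $6,063,007.50.
EBIT = $6,063,007.50 − $2,030,200 = $4,032,807.50.
Degree of operating leverage = $6,063,007.50 / $4,032,807.50 = 1.5034.
So EBIT moves 1.5034 × (+4.3%) = +6.5%.

+6.5%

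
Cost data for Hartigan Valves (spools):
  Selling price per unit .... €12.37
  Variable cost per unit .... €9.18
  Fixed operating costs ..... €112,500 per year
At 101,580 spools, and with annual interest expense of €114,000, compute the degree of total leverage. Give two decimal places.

3.32

Total contribution margin = 101,580 × €3.19 = €324,040.20.
Operating income = contribution − fixed costs = €324,040.20 − €112,500 = €211,540.20. Interest = €114,000.00.
DOL = €324,040.20 ÷ €211,540.20 = 1.5318; DFL = €211,540.20 ÷ €97,540.20 = 2.1687.
DCL = DOL × DFL = 1.5318 × 2.1687 = 3.3220.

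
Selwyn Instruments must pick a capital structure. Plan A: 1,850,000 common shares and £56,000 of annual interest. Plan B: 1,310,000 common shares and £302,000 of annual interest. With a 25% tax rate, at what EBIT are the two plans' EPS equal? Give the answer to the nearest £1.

At indifference, (EBIT − 56,000)(1 − t)/1,850,000 = (EBIT − 302,000)(1 − t)/1,310,000.
Cancelling (1 − t) and cross-multiplying: 1,310,000·(EBIT − 56,000) = 1,850,000·(EBIT − 302,000).
EBIT × (1,850,000 − 1,310,000) = 302,000 × 1,850,000 − 56,000 × 1,310,000 = 485,340,000,000, so EBIT = 485,340,000,000 ÷ 540,000 = 898,777.78.

£898,778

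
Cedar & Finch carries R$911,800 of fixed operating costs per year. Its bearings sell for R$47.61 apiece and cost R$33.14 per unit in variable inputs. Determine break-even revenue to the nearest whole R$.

R$3,000,055

Contribution margin per unit = R$47.61 − R$33.14 = R$14.47, a CM ratio of R$14.47 ÷ R$47.61 = 0.3039.
Break-even sales = FC ÷ CM ratio = R$911,800 × R$47.61 / R$14.47 = R$3,000,055.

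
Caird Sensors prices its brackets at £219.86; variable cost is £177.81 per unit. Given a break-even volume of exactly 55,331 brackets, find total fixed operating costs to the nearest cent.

£2,326,668.55

Unit CM = price − variable cost = £219.86 − £177.81 = £42.05.
Fixed costs = break-even units × CM = 55,331 × £42.05 = £2,326,668.55.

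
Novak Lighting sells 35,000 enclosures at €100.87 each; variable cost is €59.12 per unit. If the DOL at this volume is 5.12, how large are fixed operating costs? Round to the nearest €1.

€1,175,850

Total contribution margin = 35,000 × €41.75 = €1,461,250.00.
Since DOL = CM ÷ EBIT, EBIT = €1,461,250.00 ÷ 5.12 = €285,400.39.
And FC = contribution − EBIT = €1,461,250.00 − €285,400.39 = €1,175,850.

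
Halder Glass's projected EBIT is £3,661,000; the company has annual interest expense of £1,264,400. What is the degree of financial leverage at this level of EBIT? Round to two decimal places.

Annual interest charges come to £1,264,400.00.
Degree of financial leverage = EBIT / (EBIT − interest) = £3,661,000 / £2,396,600.00 = 1.5276.

1.53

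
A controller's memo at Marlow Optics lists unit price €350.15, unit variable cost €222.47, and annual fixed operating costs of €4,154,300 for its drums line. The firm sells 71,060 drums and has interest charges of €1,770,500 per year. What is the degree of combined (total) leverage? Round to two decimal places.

At 71,060 units, contribution = 71,060 × €127.68 = €9,072,940.80.
Operating income = contribution − fixed costs = €9,072,940.80 − €4,154,300 = €4,918,640.80. Interest = €1,770,500.00, so EBIT − I = €3,148,140.80.
DCL = contribution ÷ (EBIT − I) = €9,072,940.80 ÷ €3,148,140.80 = 2.8820.

2.88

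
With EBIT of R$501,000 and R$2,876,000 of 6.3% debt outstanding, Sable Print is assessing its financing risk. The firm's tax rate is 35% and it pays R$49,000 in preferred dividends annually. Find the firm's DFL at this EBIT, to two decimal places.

2.05

Annual interest charges come to R$181,188.00.
Preferred dividends grossed up pre-tax: R$49,000 / (1 − 0.35) = R$75,384.62.
DFL = EBIT ÷ [EBIT − I − D_p/(1−t)] = R$501,000 ÷ [R$501,000 − R$181,188.00 − R$75,384.62] = R$501,000 ÷ R$244,427.38 = 2.0497.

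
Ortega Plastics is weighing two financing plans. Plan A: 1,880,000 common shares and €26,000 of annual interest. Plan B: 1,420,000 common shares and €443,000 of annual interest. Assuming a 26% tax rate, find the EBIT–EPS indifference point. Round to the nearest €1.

At indifference, (EBIT − 26,000)(1 − t)/1,880,000 = (EBIT − 443,000)(1 − t)/1,420,000.
Cancelling (1 − t) and cross-multiplying: 1,420,000·(EBIT − 26,000) = 1,880,000·(EBIT − 443,000).
EBIT × (1,880,000 − 1,420,000) = 443,000 × 1,880,000 − 26,000 × 1,420,000 = 795,920,000,000, so EBIT = 795,920,000,000 ÷ 460,000 = 1,730,260.87.

€1,730,261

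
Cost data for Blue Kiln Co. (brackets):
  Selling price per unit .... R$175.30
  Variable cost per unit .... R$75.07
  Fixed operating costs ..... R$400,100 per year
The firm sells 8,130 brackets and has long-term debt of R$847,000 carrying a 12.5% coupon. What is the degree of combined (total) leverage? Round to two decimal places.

2.64

Contribution at this volume is 8,130 × R$100.23 = R$814,869.90.
EBIT = R$814,869.90 − R$400,100 = R$414,769.90. Interest = R$105,875.00, so EBIT − I = R$308,894.90.
Degree of total leverage = total CM / (EBIT − interest) = R$814,869.90 / R$308,894.90 = 2.6380.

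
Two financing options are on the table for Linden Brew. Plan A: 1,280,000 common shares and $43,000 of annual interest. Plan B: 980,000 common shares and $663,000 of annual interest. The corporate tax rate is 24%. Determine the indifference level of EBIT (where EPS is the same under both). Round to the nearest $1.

Set EPS_A = EPS_B: (EBIT − $43,000)(1 − 0.24) ÷ 1,280,000 = (EBIT − $663,000)(1 − 0.24) ÷ 980,000.
Cancelling (1 − t) and cross-multiplying: 980,000·(EBIT − 43,000) = 1,280,000·(EBIT − 663,000).
Solving, EBIT = (663,000·1,280,000 − 43,000·980,000) / (1,280,000 − 980,000) = 806,500,000,000 / 300,000 = 2,688,333.33.

$2,688,333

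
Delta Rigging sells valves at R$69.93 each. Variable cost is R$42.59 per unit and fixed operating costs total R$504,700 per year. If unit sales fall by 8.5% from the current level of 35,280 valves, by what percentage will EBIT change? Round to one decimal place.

Contribution at this volume is 35,280 × R$27.34 = R$964,555.20.
Subtracting fixed costs: EBIT = R$964,555.20 − R$504,700 = R$459,855.20.
So DOL = total CM / EBIT = R$964,555.20 / R$459,855.20 = 2.0975.
Operating income changes by 2.0975 × -8.5% = -17.8%.

-17.8%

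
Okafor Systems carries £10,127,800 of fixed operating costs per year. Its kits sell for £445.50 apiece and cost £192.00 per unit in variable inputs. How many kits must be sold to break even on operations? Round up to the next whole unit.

39,952 kits

Unit CM = price − variable cost = £445.50 − £192.00 = £253.50.
Break-even Q = £10,127,800 / £253.50 = 39,951.87 → 39,952 kits.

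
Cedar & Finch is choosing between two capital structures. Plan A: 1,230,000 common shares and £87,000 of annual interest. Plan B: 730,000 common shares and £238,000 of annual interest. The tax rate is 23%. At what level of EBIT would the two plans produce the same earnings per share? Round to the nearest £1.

£458,460

Set EPS_A = EPS_B: (EBIT − £87,000)(1 − 0.23) ÷ 1,230,000 = (EBIT − £238,000)(1 − 0.23) ÷ 730,000.
Cancelling (1 − t) and cross-multiplying: 730,000·(EBIT − 87,000) = 1,230,000·(EBIT − 238,000).
Solving, EBIT = (238,000·1,230,000 − 87,000·730,000) / (1,230,000 − 730,000) = 229,230,000,000 / 500,000 = 458,460.00.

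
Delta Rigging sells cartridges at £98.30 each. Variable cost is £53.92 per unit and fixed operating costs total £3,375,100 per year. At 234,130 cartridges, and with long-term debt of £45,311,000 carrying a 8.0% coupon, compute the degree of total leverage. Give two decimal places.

3.06

Total contribution margin = 234,130 × £44.38 = £10,390,689.40.
Operating income = contribution − fixed costs = £10,390,689.40 − £3,375,100 = £7,015,589.40. Interest = £3,624,880.00.
DOL = £10,390,689.40 ÷ £7,015,589.40 = 1.4811; DFL = £7,015,589.40 ÷ £3,390,709.40 = 2.0691.
DCL = DOL × DFL = 1.4811 × 2.0691 = 3.0645.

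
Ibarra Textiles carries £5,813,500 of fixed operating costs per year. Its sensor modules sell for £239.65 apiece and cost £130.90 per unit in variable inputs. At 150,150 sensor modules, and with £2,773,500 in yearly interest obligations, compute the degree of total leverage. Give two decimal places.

2.11

At 150,150 units, contribution = 150,150 × £108.75 = £16,328,812.50.
Operating income = contribution − fixed costs = £16,328,812.50 − £5,813,500 = £10,515,312.50. Interest = £2,773,500.00, so EBIT − I = £7,741,812.50.
Degree of total leverage = total CM / (EBIT − interest) = £16,328,812.50 / £7,741,812.50 = 2.1092.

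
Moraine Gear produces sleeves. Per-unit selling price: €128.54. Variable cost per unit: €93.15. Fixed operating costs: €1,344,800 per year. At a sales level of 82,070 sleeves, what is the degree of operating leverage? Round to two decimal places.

1.86

Contribution at this volume is 82,070 × €35.39 = €2,904,457.30.
EBIT = €2,904,457.30 − €1,344,800 = €1,559,657.30.
DOL = contribution ÷ EBIT = €2,904,457.30 ÷ €1,559,657.30 = 1.8622.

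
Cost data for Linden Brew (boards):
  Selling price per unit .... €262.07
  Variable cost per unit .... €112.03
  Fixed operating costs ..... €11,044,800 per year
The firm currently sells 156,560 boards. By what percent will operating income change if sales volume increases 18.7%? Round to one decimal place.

At 156,560 units, contribution = 156,560 × €150.04 = €23,490,262.40.
EBIT = €23,490,262.40 − €11,044,800 = €12,445,462.40.
Degree of operating leverage = €23,490,262.40 / €12,445,462.40 = 1.8875.
%ΔEBIT = DOL × %ΔSales = 1.8875 × +18.7% = +35.3%.

+35.3%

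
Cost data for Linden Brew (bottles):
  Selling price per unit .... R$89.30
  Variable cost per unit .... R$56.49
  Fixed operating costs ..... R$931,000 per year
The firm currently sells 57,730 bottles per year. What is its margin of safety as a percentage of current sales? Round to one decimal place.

50.8%

Unit CM = price − variable cost = R$89.30 − R$56.49 = R$32.81. Break-even units = R$931,000 ÷ R$32.81 = 28,375.50; break-even revenue = 28,375.50 × R$89.30 = R$2,533,931.73.
Actual sales revenue = 57,730 × R$89.30 = R$5,155,289.00.
Margin of safety = (R$5,155,289.00 − R$2,533,931.73) ÷ R$5,155,289.00 = 50.8%.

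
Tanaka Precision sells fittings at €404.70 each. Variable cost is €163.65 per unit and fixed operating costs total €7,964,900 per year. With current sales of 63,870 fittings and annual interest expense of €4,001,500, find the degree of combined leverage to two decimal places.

4.49

Total contribution margin = 63,870 × €241.05 = €15,395,863.50.
Operating income = contribution − fixed costs = €15,395,863.50 − €7,964,900 = €7,430,963.50. Interest = €4,001,500.00, so EBIT − I = €3,429,463.50.
Degree of total leverage = total CM / (EBIT − interest) = €15,395,863.50 / €3,429,463.50 = 4.4893.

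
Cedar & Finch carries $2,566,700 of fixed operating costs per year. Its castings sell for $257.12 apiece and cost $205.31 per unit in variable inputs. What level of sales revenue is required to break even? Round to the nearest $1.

CM per unit = $257.12 − $205.31 = $51.81; CM ratio = $51.81 / $257.12 = 0.2015.
Break-even revenue = fixed costs × price ÷ CM = $2,566,700 × $257.12 ÷ $51.81 = $12,737,887.

$12,737,887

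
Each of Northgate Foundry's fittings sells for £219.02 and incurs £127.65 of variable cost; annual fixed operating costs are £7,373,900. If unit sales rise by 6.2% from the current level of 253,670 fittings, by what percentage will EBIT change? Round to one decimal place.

At 253,670 units, contribution = 253,670 × £91.37 = £23,177,827.90.
EBIT = £23,177,827.90 − £7,373,900 = £15,803,927.90.
Degree of operating leverage = £23,177,827.90 / £15,803,927.90 = 1.4666.
Operating income changes by 1.4666 × +6.2% = +9.1%.

+9.1%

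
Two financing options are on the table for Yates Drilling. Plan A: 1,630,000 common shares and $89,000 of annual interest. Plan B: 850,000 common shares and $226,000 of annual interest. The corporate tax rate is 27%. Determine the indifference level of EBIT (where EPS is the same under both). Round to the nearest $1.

At indifference, (EBIT − 89,000)(1 − t)/1,630,000 = (EBIT − 226,000)(1 − t)/850,000.
The (1 − t) factor cancels: (EBIT − 89,000) × 850,000 = (EBIT − 226,000) × 1,630,000.
Solving, EBIT = (226,000·1,630,000 − 89,000·850,000) / (1,630,000 − 850,000) = 292,730,000,000 / 780,000 = 375,294.87.

$375,295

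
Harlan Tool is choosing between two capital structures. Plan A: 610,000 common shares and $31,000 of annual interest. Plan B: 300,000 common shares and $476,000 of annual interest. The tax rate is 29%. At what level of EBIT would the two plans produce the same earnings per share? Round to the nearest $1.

$906,645

At indifference, (EBIT − 31,000)(1 − t)/610,000 = (EBIT − 476,000)(1 − t)/300,000.
The (1 − t) factor cancels: (EBIT − 31,000) × 300,000 = (EBIT − 476,000) × 610,000.
Solving, EBIT = (476,000·610,000 − 31,000·300,000) / (610,000 − 300,000) = 281,060,000,000 / 310,000 = 906,645.16.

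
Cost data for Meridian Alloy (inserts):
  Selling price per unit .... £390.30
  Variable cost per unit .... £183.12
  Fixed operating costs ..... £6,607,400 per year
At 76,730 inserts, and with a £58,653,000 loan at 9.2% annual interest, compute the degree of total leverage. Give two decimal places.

4.08

Contribution at this volume is 76,730 × £207.18 = £15,896,921.40.
Subtracting fixed costs: EBIT = £15,896,921.40 − £6,607,400 = £9,289,521.40. Interest = £5,396,076.00, so EBIT − I = £3,893,445.40.
DCL = contribution ÷ (EBIT − I) = £15,896,921.40 ÷ £3,893,445.40 = 4.0830.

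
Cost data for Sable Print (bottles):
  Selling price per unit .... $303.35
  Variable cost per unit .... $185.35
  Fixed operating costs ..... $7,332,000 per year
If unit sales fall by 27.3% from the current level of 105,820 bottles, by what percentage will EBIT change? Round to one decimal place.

Total contribution margin = 105,820 × $118.00 = $12,486,760.00.
EBIT = $12,486,760.00 − $7,332,000 = $5,154,760.00.
So DOL = total CM / EBIT = $12,486,760.00 / $5,154,760.00 = 2.4224.
So EBIT moves 2.4224 × (-27.3%) = -66.1%.

-66.1%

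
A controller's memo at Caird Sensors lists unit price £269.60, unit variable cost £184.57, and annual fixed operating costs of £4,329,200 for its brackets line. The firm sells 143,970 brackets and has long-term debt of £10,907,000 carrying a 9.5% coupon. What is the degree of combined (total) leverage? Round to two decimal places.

At 143,970 units, contribution = 143,970 × £85.03 = £12,241,769.10.
Subtracting fixed costs: EBIT = £12,241,769.10 − £4,329,200 = £7,912,569.10. Interest = £1,036,165.00, so EBIT − I = £6,876,404.10.
DCL = contribution ÷ (EBIT − I) = £12,241,769.10 ÷ £6,876,404.10 = 1.7803.

1.78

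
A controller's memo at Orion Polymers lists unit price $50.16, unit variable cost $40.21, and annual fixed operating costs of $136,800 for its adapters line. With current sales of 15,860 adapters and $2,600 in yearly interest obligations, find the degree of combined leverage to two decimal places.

Contribution at this volume is 15,860 × $9.95 = $157,807.00.
EBIT = $157,807.00 − $136,800 = $21,007.00. Interest = $2,600.00, so EBIT − I = $18,407.00.
DCL = contribution ÷ (EBIT − I) = $157,807.00 ÷ $18,407.00 = 8.5732.

8.57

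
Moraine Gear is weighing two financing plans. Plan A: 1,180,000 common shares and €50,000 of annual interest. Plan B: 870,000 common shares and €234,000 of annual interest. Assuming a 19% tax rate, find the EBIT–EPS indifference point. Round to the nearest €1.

€750,387

Set EPS_A = EPS_B: (EBIT − €50,000)(1 − 0.19) ÷ 1,180,000 = (EBIT − €234,000)(1 − 0.19) ÷ 870,000.
Cancelling (1 − t) and cross-multiplying: 870,000·(EBIT − 50,000) = 1,180,000·(EBIT − 234,000).
EBIT × (1,180,000 − 870,000) = 234,000 × 1,180,000 − 50,000 × 870,000 = 232,620,000,000, so EBIT = 232,620,000,000 ÷ 310,000 = 750,387.10.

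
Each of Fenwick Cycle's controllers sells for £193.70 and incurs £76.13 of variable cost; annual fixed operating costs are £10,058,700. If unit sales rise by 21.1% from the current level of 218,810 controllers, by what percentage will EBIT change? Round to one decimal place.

At 218,810 units, contribution = 218,810 × £117.57 = £25,725,491.70.
Subtracting fixed costs: EBIT = £25,725,491.70 − £10,058,700 = £15,666,791.70.
So DOL = total CM / EBIT = £25,725,491.70 / £15,666,791.70 = 1.6420.
So EBIT moves 1.6420 × (+21.1%) = +34.6%.

+34.6%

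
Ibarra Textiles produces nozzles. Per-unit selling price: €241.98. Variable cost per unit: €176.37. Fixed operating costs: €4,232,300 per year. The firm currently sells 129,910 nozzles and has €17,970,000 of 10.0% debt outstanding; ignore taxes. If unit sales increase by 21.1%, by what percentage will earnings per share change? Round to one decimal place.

At 129,910 units, contribution = 129,910 × €65.61 = €8,523,395.10.
Subtracting fixed costs: EBIT = €8,523,395.10 − €4,232,300 = €4,291,095.10.
Interest = €1,797,000.00, so EBIT − I = €2,494,095.10.
Degree of combined leverage = contribution ÷ (EBIT − I) = €8,523,395.10 ÷ €2,494,095.10 = 3.4174.
%ΔEPS = DCL × %ΔSales = 3.4174 × +21.1% = +72.1%.

+72.1%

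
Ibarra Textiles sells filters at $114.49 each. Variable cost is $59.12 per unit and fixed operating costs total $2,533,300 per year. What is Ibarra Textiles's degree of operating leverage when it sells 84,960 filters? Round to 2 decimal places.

2.17

Contribution at this volume is 84,960 × $55.37 = $4,704,235.20.
Subtracting fixed costs: EBIT = $4,704,235.20 − $2,533,300 = $2,170,935.20.
Degree of operating leverage = $4,704,235.20 / $2,170,935.20 = 2.1669.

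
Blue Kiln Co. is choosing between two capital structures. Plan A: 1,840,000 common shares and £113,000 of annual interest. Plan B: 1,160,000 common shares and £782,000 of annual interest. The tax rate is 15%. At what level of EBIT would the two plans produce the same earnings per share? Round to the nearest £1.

Set EPS_A = EPS_B: (EBIT − £113,000)(1 − 0.15) ÷ 1,840,000 = (EBIT − £782,000)(1 − 0.15) ÷ 1,160,000.
The (1 − t) factor cancels: (EBIT − 113,000) × 1,160,000 = (EBIT − 782,000) × 1,840,000.
EBIT × (1,840,000 − 1,160,000) = 782,000 × 1,840,000 − 113,000 × 1,160,000 = 1,307,800,000,000, so EBIT = 1,307,800,000,000 ÷ 680,000 = 1,923,235.29.

£1,923,235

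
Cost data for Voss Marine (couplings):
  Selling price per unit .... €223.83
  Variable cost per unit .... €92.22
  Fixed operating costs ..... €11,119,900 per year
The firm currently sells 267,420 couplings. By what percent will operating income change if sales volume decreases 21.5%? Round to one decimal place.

At 267,420 units, contribution = 267,420 × €131.61 = €35,195,146.20.
Subtracting fixed costs: EBIT = €35,195,146.20 − €11,119,900 = €24,075,246.20.
So DOL = total CM / EBIT = €35,195,146.20 / €24,075,246.20 = 1.4619.
%ΔEBIT = DOL × %ΔSales = 1.4619 × -21.5% = -31.4%.

-31.4%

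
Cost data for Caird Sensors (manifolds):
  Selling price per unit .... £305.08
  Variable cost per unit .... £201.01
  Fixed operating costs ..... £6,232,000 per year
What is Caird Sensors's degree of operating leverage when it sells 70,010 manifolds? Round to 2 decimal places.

6.91

Total contribution margin = 70,010 × £104.07 = £7,285,940.70.
Operating income = contribution − fixed costs = £7,285,940.70 − £6,232,000 = £1,053,940.70.
So DOL = total CM / EBIT = £7,285,940.70 / £1,053,940.70 = 6.9130.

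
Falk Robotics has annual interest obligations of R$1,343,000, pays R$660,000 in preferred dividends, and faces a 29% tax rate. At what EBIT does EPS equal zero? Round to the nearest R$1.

R$2,272,577

Grossing the preferred dividend up to pre-tax terms: R$660,000 / (1 − 0.29) = R$929,577.46.
Financial break-even EBIT = interest + D_p ÷ (1 − t) = R$1,343,000 + R$929,577.46 = R$2,272,577.46.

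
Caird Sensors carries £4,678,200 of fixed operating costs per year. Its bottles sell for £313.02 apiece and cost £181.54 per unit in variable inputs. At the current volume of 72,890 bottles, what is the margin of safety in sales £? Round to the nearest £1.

£11,678,439

Each unit contributes £313.02 − £181.54 = £131.48. Break-even units = £4,678,200 ÷ £131.48 = 35,581.08; break-even revenue = 35,581.08 × £313.02 = £11,137,588.71.
Current sales = 72,890 × £313.02 = £22,816,027.80.
Margin of safety = £22,816,027.80 − £11,137,588.71 = £11,678,439.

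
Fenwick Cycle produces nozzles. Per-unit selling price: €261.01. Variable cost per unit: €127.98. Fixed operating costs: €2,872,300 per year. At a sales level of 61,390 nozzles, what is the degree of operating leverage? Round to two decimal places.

1.54

Contribution at this volume is 61,390 × €133.03 = €8,166,711.70.
EBIT = €8,166,711.70 − €2,872,300 = €5,294,411.70.
DOL = contribution ÷ EBIT = €8,166,711.70 ÷ €5,294,411.70 = 1.5425.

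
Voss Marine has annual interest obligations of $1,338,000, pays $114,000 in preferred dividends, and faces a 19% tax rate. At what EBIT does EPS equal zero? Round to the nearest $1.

$1,478,741

Preferred dividends are paid after tax, so their pre-tax equivalent is $114,000 ÷ (1 − 0.19) = $140,740.74.
Financial break-even EBIT = interest + D_p ÷ (1 − t) = $1,338,000 + $140,740.74 = $1,478,740.74.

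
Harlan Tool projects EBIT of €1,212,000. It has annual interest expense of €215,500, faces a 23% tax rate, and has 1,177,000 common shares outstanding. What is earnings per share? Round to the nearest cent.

Interest = €215,500.00, so EBT = €1,212,000 − €215,500.00 = €996,500.00.
Net income = €996,500.00 × (1 − 0.23) = €767,305.00.
Per share: €767,305.00 / 1,177,000 shares = €0.65.

€0.65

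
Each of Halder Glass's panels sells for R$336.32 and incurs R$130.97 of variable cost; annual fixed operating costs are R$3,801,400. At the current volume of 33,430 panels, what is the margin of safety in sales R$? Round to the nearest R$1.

Contribution margin per unit = R$336.32 − R$130.97 = R$205.35. Break-even units = R$3,801,400 ÷ R$205.35 = 18,511.81; break-even revenue = 18,511.81 × R$336.32 = R$6,225,891.64.
Actual sales revenue = 33,430 × R$336.32 = R$11,243,177.60.
Margin of safety = R$11,243,177.60 − R$6,225,891.64 = R$5,017,286.

R$5,017,286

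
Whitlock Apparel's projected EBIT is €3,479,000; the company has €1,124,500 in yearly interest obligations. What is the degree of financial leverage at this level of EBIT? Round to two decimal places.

1.48

Annual interest charges come to €1,124,500.00.
DFL = EBIT ÷ (EBIT − I) = €3,479,000 ÷ (€3,479,000 − €1,124,500.00) = €3,479,000 ÷ €2,354,500.00 = 1.4776.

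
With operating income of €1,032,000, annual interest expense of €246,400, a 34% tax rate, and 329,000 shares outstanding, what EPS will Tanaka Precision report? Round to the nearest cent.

€1.58

Pre-tax income = €1,032,000 − €246,400.00 = €785,600.00.
Net income = €785,600.00 × (1 − 0.34) = €518,496.00.
EPS = €518,496.00 ÷ 329,000 = €1.58.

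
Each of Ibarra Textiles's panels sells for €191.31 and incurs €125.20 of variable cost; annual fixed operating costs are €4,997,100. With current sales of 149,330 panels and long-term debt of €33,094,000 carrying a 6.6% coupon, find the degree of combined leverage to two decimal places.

3.67

Total contribution margin = 149,330 × €66.11 = €9,872,206.30.
Subtracting fixed costs: EBIT = €9,872,206.30 − €4,997,100 = €4,875,106.30. Interest = €2,184,204.00, so EBIT − I = €2,690,902.30.
DCL = contribution ÷ (EBIT − I) = €9,872,206.30 ÷ €2,690,902.30 = 3.6687.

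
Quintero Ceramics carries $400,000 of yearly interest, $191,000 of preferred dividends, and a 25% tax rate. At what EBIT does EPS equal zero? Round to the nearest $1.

Preferred dividends are paid after tax, so their pre-tax equivalent is $191,000 ÷ (1 − 0.25) = $254,666.67.
EPS = 0 when EBIT covers interest plus the pre-tax preferred burden: $400,000 + $254,666.67 = $654,666.67.

$654,667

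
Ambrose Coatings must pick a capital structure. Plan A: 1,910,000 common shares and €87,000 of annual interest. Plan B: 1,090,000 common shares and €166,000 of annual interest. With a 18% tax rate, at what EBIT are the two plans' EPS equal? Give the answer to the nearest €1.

€271,012

Set EPS_A = EPS_B: (EBIT − €87,000)(1 − 0.18) ÷ 1,910,000 = (EBIT − €166,000)(1 − 0.18) ÷ 1,090,000.
Cancelling (1 − t) and cross-multiplying: 1,090,000·(EBIT − 87,000) = 1,910,000·(EBIT − 166,000).
EBIT × (1,910,000 − 1,090,000) = 166,000 × 1,910,000 − 87,000 × 1,090,000 = 222,230,000,000, so EBIT = 222,230,000,000 ÷ 820,000 = 271,012.20.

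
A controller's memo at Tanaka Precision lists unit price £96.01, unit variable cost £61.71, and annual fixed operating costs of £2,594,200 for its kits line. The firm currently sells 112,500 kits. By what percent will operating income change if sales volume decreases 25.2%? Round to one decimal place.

Total contribution margin = 112,500 × £34.30 = £3,858,750.00.
Subtracting fixed costs: EBIT = £3,858,750.00 − £2,594,200 = £1,264,550.00.
Degree of operating leverage = £3,858,750.00 / £1,264,550.00 = 3.0515.
So EBIT moves 3.0515 × (-25.2%) = -76.9%.

-76.9%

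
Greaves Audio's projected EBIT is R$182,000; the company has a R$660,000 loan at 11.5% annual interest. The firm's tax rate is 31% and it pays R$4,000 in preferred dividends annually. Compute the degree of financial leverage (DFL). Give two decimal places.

1.81

Interest = R$75,900.00.
Preferred dividends grossed up pre-tax: R$4,000 / (1 − 0.31) = R$5,797.10.
DFL = EBIT ÷ [EBIT − I − D_p/(1−t)] = R$182,000 ÷ [R$182,000 − R$75,900.00 − R$5,797.10] = R$182,000 ÷ R$100,302.90 = 1.8145.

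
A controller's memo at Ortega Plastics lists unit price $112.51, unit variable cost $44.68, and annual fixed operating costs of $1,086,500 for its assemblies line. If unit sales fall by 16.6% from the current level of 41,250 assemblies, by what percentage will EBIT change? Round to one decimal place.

-27.1%

At 41,250 units, contribution = 41,250 × $67.83 = $2,797,987.50.
EBIT = $2,797,987.50 − $1,086,500 = $1,711,487.50.
So DOL = total CM / EBIT = $2,797,987.50 / $1,711,487.50 = 1.6348.
So EBIT moves 1.6348 × (-16.6%) = -27.1%.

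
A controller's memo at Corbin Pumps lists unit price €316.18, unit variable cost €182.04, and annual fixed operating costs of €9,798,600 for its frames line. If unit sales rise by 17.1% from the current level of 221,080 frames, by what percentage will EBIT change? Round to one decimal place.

Contribution at this volume is 221,080 × €134.14 = €29,655,671.20.
Subtracting fixed costs: EBIT = €29,655,671.20 − €9,798,600 = €19,857,071.20.
Degree of operating leverage = €29,655,671.20 / €19,857,071.20 = 1.4935.
%ΔEBIT = DOL × %ΔSales = 1.4935 × +17.1% = +25.5%.

+25.5%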